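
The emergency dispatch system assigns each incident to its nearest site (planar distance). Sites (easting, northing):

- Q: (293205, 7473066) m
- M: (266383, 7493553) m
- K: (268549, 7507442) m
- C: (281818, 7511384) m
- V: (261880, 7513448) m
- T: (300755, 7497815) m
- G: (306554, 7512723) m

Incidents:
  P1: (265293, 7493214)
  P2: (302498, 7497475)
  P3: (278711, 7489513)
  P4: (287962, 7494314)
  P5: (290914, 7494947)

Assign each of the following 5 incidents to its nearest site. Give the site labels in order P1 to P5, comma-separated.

P1 → M (d²=1303021.00)
P2 → T (d²=3153649.00)
P3 → M (d²=168301184.00)
P4 → T (d²=175917850.00)
P5 → T (d²=105070705.00)

M, T, M, T, T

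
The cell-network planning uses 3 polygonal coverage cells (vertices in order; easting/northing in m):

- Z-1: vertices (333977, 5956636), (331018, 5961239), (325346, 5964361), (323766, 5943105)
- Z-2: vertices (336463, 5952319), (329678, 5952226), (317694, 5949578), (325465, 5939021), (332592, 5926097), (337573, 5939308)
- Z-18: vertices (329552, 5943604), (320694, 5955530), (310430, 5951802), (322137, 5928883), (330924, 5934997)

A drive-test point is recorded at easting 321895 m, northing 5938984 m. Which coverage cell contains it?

Z-18

Cast a ray rightward from (321895, 5938984). For each polygon, the edges (by vertex number in listed order) whose endpoints lie on opposite sides of northing = 5938984, where each meets that height, and whether that is right or left of the point:
Z-1: no edge straddles that height → 0 crossings.
Z-2: 4–5 at easting≈325485.4 (right), 5–6 at easting≈337450.8 (right) → 2 crossings.
Z-18: 3–4 at easting≈316977.4 (left), 5–1 at easting≈330288.5 (right) → 1 crossing.
Only Z-18 has an odd count, so the point is inside Z-18.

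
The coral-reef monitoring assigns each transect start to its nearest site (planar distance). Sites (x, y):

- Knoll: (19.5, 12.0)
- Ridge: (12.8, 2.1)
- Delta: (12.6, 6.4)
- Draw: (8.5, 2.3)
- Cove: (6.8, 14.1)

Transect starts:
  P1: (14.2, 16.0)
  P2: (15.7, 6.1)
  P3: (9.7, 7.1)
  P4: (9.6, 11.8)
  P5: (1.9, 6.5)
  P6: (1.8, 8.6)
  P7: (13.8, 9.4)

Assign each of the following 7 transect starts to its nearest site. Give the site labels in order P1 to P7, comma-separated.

P1 → Knoll (d²=44.09)
P2 → Delta (d²=9.70)
P3 → Delta (d²=8.90)
P4 → Cove (d²=13.13)
P5 → Draw (d²=61.20)
P6 → Cove (d²=55.25)
P7 → Delta (d²=10.44)

Knoll, Delta, Delta, Cove, Draw, Cove, Delta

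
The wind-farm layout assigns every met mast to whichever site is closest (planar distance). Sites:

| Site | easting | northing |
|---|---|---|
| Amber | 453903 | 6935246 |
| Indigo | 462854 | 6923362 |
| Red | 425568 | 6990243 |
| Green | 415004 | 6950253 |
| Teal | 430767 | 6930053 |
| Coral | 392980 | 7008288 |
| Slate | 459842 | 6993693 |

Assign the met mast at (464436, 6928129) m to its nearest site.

Indigo

Squared distances to each site:
Amber: 161595778.000; Indigo: 25227013.000; Red: 5368870420.000; Green: 2932994000.000; Teal: 1137303337.000; Coral: 11531425217.000; Slate: 4319742932.000.
Minimum at Indigo.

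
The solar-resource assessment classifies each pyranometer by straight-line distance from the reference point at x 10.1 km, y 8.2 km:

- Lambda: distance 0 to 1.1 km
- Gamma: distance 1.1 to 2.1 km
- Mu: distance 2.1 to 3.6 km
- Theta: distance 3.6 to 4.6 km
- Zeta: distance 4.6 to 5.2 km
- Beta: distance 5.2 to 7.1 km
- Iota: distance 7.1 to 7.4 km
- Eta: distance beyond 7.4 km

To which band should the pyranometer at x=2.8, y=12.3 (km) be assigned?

Distance = √((2.8−10.1)² + (12.3−8.2)²) = √(53.290 + 16.810) = 8.373 km.
7.4 ≤ 8.373 < ∞ → Eta.

Eta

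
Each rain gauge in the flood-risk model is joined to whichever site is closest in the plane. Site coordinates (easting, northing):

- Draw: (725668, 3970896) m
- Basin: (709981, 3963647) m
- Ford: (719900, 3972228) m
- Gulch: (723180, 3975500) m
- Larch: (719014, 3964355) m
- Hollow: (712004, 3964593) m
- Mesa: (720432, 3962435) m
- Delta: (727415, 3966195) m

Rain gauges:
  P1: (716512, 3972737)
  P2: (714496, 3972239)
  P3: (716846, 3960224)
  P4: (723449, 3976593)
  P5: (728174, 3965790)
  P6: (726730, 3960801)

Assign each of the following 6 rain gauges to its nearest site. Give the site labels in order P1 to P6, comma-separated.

P1 → Ford (d²=11737625.00)
P2 → Ford (d²=29203337.00)
P3 → Mesa (d²=17747917.00)
P4 → Gulch (d²=1267010.00)
P5 → Delta (d²=740106.00)
P6 → Delta (d²=29564461.00)

Ford, Ford, Mesa, Gulch, Delta, Delta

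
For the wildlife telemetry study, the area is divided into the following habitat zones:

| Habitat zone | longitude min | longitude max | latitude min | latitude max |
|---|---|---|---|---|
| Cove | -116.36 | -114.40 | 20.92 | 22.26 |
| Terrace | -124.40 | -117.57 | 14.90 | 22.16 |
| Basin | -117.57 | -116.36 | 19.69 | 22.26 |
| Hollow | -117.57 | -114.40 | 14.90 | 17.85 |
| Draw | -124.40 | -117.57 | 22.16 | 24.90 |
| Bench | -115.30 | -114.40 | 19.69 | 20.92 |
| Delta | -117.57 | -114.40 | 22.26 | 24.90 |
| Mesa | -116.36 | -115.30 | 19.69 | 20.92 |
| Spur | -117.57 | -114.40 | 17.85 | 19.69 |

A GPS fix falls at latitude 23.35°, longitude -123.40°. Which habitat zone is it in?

The point has longitude = -123.40 and latitude = 23.35.
Only Draw satisfies -124.40 ≤ longitude ≤ -117.57 and 22.16 ≤ latitude ≤ 24.90.

Draw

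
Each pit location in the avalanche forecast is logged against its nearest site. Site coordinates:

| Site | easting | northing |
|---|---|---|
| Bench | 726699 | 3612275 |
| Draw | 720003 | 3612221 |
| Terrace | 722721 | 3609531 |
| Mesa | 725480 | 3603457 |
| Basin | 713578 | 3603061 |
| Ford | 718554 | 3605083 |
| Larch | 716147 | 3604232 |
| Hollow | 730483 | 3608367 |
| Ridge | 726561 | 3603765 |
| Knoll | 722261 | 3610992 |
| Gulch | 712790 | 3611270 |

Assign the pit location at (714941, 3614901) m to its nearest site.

Gulch

Squared distances to each site:
Bench: 145146440.000; Draw: 32806244.000; Terrace: 89365300.000; Mesa: 242035657.000; Basin: 142043369.000; Ford: 109446893.000; Larch: 115281997.000; Hollow: 284246920.000; Ridge: 259034896.000; Knoll: 68862681.000; Gulch: 17810962.000.
Minimum at Gulch.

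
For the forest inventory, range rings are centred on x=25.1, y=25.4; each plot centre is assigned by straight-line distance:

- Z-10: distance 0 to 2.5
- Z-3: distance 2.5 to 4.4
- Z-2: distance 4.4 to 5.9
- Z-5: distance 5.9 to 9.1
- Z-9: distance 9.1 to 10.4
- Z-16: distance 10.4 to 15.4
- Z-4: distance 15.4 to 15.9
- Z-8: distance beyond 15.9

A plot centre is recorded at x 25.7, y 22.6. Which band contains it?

Z-3

Distance = √((25.7−25.1)² + (22.6−25.4)²) = √(0.360 + 7.840) = 2.864.
2.5 ≤ 2.864 < 4.4 → Z-3.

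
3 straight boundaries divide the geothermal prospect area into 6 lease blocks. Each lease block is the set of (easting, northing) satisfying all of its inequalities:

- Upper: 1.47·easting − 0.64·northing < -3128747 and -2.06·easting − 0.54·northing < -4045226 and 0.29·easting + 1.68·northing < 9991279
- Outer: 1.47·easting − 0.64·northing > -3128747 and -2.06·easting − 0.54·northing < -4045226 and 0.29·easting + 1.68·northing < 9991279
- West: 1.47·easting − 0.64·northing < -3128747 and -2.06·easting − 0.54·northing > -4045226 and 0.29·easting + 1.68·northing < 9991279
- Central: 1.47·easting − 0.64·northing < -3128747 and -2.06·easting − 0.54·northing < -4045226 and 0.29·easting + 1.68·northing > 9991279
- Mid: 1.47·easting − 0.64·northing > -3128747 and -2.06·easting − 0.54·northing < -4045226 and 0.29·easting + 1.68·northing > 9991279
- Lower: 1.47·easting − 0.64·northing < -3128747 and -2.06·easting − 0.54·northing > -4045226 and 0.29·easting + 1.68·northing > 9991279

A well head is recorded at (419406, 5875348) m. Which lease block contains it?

Lower

1.47·419406 − 0.64·5875348 = -3143695.900, which is < -3128747
-2.06·419406 − 0.54·5875348 = -4036664.280, which is > -4045226
0.29·419406 + 1.68·5875348 = 9992212.380, which is > 9991279
This sign pattern matches Lower.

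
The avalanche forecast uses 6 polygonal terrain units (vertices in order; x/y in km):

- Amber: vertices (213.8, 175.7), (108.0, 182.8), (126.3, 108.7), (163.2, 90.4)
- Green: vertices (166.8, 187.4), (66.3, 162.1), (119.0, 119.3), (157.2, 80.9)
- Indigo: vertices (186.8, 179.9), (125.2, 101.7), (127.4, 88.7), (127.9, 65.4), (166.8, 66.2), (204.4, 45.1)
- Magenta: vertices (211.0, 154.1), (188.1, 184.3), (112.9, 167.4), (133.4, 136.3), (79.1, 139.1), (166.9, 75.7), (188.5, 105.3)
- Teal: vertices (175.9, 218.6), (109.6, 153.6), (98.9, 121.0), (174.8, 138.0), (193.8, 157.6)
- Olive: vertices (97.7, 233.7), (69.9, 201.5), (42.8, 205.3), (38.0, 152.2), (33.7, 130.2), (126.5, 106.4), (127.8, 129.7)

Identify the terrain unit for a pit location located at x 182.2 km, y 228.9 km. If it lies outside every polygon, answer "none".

Cast a ray rightward from (182.2, 228.9). For each polygon, the edges (by vertex number in listed order) whose endpoints lie on opposite sides of y = 228.9, where each meets that height, and whether that is right or left of the point:
Amber: no edge straddles that height → 0 crossings.
Green: no edge straddles that height → 0 crossings.
Indigo: no edge straddles that height → 0 crossings.
Magenta: no edge straddles that height → 0 crossings.
Teal: no edge straddles that height → 0 crossings.
Olive: 1–2 at x≈93.56 (left), 7–1 at x≈99.09 (left) → 0 crossings.
All counts are even, so the point lies outside every listed polygon.

none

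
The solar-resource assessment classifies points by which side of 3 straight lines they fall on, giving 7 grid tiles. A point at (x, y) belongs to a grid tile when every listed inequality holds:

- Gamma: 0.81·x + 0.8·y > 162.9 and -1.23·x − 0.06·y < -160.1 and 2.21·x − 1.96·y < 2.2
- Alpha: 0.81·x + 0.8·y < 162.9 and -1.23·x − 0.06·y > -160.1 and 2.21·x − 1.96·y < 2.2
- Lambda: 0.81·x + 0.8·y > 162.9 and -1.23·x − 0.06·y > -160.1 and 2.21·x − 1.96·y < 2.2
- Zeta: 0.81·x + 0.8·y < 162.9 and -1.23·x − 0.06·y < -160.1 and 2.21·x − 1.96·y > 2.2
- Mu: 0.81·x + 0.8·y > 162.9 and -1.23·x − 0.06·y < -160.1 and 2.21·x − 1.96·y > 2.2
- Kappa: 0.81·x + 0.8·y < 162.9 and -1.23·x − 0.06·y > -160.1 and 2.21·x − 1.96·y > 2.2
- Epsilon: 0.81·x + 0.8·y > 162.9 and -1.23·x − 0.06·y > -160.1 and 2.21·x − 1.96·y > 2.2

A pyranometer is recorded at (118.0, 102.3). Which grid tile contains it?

Epsilon

0.81·118.0 + 0.8·102.3 = 177.420, which is > 162.9
-1.23·118.0 − 0.06·102.3 = -151.278, which is > -160.1
2.21·118.0 − 1.96·102.3 = 60.272, which is > 2.2
This sign pattern matches Epsilon.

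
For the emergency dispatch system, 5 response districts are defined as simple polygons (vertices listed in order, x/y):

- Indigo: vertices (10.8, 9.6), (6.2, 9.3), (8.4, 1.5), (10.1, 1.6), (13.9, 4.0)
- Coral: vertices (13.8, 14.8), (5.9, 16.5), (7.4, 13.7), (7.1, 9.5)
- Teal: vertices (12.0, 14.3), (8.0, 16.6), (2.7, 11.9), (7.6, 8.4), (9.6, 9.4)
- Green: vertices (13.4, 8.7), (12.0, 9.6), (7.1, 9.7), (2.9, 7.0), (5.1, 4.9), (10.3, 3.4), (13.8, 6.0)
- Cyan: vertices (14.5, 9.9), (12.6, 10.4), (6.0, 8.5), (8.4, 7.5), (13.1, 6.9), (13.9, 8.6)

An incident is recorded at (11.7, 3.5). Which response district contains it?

Indigo

Cast a ray rightward from (11.7, 3.5). For each polygon, the edges (by vertex number in listed order) whose endpoints lie on opposite sides of y = 3.5, where each meets that height, and whether that is right or left of the point:
Indigo: 2–3 at x≈7.84 (left), 4–5 at x≈13.11 (right) → 1 crossing.
Coral: no edge straddles that height → 0 crossings.
Teal: no edge straddles that height → 0 crossings.
Green: 5–6 at x≈9.95 (left), 6–7 at x≈10.43 (left) → 0 crossings.
Cyan: no edge straddles that height → 0 crossings.
Only Indigo has an odd count, so the point is inside Indigo.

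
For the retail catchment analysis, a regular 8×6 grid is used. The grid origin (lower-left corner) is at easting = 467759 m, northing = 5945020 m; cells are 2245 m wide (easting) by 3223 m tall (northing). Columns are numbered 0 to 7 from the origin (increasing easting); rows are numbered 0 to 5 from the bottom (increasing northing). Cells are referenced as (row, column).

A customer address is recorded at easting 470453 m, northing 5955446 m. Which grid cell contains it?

Column index: ⌊(470453 − 467759) / 2245⌋ = ⌊1.200⌋ = 1
Row offset from origin: ⌊(5955446 − 5945020) / 3223⌋ = ⌊3.235⌋ = 3 → row 3

(3, 1)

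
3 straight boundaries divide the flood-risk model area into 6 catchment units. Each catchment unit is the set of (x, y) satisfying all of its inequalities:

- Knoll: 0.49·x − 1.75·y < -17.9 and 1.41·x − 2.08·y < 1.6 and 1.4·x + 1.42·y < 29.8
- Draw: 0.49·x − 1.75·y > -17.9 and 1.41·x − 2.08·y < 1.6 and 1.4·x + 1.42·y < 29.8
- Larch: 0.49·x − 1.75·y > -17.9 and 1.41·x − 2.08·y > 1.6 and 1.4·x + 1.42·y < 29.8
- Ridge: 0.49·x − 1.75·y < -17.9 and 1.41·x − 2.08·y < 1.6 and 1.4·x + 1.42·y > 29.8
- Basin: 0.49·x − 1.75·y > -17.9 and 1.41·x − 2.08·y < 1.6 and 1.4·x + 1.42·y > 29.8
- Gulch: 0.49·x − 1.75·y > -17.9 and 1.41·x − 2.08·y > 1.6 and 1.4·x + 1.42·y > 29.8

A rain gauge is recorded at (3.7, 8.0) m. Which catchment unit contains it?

Draw

0.49·3.7 − 1.75·8.0 = -12.187, which is > -17.9
1.41·3.7 − 2.08·8.0 = -11.423, which is < 1.6
1.4·3.7 + 1.42·8.0 = 16.540, which is < 29.8
This sign pattern matches Draw.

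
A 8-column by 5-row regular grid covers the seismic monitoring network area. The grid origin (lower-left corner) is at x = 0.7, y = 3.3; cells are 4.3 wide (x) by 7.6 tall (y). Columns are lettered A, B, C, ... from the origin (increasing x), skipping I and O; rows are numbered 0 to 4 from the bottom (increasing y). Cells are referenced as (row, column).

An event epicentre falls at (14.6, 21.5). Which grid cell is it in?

(2, D)

Column index: ⌊(14.6 − 0.7) / 4.3⌋ = ⌊3.233⌋ = 3 → column D
Row offset from origin: ⌊(21.5 − 3.3) / 7.6⌋ = ⌊2.395⌋ = 2 → row 2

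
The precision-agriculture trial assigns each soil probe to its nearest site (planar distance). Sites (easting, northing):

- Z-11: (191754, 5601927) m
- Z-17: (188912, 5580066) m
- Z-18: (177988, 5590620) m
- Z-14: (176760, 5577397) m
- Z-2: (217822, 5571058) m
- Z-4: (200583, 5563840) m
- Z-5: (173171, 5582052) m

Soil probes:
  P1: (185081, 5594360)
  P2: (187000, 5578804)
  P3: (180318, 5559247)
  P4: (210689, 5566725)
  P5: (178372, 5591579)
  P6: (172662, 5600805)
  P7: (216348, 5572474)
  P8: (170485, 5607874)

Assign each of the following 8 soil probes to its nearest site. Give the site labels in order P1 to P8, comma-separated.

P1 → Z-18 (d²=64298249.00)
P2 → Z-17 (d²=5248388.00)
P3 → Z-14 (d²=342081864.00)
P4 → Z-2 (d²=69654578.00)
P5 → Z-18 (d²=1067137.00)
P6 → Z-18 (d²=132100501.00)
P7 → Z-2 (d²=4177732.00)
P8 → Z-18 (d²=353995525.00)

Z-18, Z-17, Z-14, Z-2, Z-18, Z-18, Z-2, Z-18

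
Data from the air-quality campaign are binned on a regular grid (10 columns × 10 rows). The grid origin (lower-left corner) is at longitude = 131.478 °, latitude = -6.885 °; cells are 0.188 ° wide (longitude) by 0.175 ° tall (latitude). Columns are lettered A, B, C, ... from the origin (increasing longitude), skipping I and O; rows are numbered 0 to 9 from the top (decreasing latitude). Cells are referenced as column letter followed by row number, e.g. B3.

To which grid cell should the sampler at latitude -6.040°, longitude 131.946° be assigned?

Column index: ⌊(131.946 − 131.478) / 0.188⌋ = ⌊2.489⌋ = 2 → column C
Row offset from origin: ⌊(-6.040 − -6.885) / 0.175⌋ = ⌊4.829⌋ = 4 → row 5 (counted from top)

C5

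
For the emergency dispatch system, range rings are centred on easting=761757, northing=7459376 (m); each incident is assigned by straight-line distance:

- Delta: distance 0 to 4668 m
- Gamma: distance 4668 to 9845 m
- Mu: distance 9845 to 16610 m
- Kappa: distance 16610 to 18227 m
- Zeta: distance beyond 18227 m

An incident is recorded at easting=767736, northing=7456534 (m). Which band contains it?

Gamma

Distance = √((767736−761757)² + (7456534−7459376)²) = √(35748441.000 + 8076964.000) = 6620.076 m.
4668 ≤ 6620.076 < 9845 → Gamma.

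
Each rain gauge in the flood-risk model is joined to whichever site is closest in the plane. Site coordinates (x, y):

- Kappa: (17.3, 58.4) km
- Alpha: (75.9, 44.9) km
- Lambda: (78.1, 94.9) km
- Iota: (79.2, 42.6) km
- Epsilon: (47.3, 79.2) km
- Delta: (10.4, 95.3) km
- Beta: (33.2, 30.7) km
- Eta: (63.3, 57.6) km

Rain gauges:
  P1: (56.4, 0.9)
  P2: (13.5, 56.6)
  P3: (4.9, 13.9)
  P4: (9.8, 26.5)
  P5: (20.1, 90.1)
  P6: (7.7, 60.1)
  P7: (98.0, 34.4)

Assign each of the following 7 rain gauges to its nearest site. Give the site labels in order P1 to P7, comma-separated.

Beta, Kappa, Beta, Beta, Delta, Kappa, Iota

P1 → Beta (d²=1426.28)
P2 → Kappa (d²=17.68)
P3 → Beta (d²=1083.13)
P4 → Beta (d²=565.20)
P5 → Delta (d²=121.13)
P6 → Kappa (d²=95.05)
P7 → Iota (d²=420.68)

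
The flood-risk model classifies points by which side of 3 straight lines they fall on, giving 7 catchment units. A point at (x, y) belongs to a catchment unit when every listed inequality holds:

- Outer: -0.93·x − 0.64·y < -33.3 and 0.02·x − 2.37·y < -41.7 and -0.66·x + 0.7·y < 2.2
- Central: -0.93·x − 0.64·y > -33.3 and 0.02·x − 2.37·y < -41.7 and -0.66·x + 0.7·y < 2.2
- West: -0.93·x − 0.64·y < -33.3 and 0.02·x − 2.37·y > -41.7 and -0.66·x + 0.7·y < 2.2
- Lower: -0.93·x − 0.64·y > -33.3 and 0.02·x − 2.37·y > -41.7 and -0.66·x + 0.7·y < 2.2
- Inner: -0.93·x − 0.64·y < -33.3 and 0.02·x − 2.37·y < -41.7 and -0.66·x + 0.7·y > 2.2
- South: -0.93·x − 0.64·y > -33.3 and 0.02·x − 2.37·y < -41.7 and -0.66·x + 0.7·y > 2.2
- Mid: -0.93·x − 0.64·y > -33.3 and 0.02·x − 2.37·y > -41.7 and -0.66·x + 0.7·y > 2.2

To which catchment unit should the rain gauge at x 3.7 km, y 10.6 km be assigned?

Mid

-0.93·3.7 − 0.64·10.6 = -10.225, which is > -33.3
0.02·3.7 − 2.37·10.6 = -25.048, which is > -41.7
-0.66·3.7 + 0.7·10.6 = 4.978, which is > 2.2
This sign pattern matches Mid.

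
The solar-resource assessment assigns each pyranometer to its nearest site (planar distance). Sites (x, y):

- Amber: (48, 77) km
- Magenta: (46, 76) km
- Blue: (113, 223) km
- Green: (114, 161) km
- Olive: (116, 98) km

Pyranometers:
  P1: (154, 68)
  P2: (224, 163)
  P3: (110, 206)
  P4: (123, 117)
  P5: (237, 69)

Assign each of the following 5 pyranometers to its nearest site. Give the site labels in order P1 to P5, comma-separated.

P1 → Olive (d²=2344.00)
P2 → Green (d²=12104.00)
P3 → Blue (d²=298.00)
P4 → Olive (d²=410.00)
P5 → Olive (d²=15482.00)

Olive, Green, Blue, Olive, Olive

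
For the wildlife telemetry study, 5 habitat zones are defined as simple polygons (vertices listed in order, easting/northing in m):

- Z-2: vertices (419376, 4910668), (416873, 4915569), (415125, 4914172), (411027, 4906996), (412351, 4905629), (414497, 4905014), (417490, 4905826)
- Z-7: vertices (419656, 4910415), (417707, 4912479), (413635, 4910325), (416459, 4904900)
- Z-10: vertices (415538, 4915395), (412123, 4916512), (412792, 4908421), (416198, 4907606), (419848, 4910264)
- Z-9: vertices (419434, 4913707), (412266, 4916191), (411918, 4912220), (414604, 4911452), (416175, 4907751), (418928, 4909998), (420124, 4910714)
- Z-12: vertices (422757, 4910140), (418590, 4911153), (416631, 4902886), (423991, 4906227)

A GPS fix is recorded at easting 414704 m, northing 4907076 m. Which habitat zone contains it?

Cast a ray rightward from (414704, 4907076). For each polygon, the edges (by vertex number in listed order) whose endpoints lie on opposite sides of northing = 4907076, where each meets that height, and whether that is right or left of the point:
Z-2: 3–4 at easting≈411072.7 (left), 7–1 at easting≈417976.9 (right) → 1 crossing.
Z-7: 3–4 at easting≈415326.3 (right), 4–1 at easting≈417720.4 (right) → 2 crossings.
Z-10: no edge straddles that height → 0 crossings.
Z-9: no edge straddles that height → 0 crossings.
Z-12: 2–3 at easting≈417623.9 (right), 4–1 at easting≈423723.3 (right) → 2 crossings.
Only Z-2 has an odd count, so the point is inside Z-2.

Z-2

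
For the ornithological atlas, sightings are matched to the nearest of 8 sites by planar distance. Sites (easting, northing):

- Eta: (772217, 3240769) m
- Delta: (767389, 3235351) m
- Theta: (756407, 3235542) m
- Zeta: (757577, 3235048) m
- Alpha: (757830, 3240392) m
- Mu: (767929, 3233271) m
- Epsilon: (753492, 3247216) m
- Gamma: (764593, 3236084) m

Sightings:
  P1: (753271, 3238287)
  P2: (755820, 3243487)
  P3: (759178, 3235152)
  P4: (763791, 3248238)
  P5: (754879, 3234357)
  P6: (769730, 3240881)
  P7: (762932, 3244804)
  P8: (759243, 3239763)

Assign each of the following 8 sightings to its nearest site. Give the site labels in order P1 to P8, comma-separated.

Theta, Alpha, Zeta, Alpha, Theta, Eta, Alpha, Alpha

P1 → Theta (d²=17369521.00)
P2 → Alpha (d²=13619125.00)
P3 → Zeta (d²=2574017.00)
P4 → Alpha (d²=97093237.00)
P5 → Theta (d²=3739009.00)
P6 → Eta (d²=6197713.00)
P7 → Alpha (d²=45496148.00)
P8 → Alpha (d²=2392210.00)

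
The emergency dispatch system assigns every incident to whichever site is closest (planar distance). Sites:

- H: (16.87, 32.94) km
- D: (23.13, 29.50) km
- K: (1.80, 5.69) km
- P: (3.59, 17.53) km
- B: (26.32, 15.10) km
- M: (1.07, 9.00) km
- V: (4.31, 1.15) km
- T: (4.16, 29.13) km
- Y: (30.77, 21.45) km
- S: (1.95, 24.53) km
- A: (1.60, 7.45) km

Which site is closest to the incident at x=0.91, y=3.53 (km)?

Squared distances to each site:
H: 1119.670; D: 1168.169; K: 5.458; P: 203.182; B: 779.533; M: 29.947; V: 17.224; T: 665.922; Y: 1212.746; S: 442.082; A: 15.843.
Minimum at K.

K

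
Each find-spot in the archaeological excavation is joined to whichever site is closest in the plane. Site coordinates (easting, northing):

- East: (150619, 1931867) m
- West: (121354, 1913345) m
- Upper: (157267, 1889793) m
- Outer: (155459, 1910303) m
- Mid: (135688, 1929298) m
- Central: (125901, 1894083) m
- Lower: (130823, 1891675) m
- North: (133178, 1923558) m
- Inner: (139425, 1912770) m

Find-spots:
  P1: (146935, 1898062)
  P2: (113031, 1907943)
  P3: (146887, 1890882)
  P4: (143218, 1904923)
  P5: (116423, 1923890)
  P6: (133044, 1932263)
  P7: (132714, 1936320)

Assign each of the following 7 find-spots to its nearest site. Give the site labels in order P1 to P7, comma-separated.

P1 → Upper (d²=175126585.00)
P2 → West (d²=98453933.00)
P3 → Upper (d²=108930321.00)
P4 → Inner (d²=75962258.00)
P5 → West (d²=135511786.00)
P6 → Mid (d²=15781961.00)
P7 → Mid (d²=58153160.00)

Upper, West, Upper, Inner, West, Mid, Mid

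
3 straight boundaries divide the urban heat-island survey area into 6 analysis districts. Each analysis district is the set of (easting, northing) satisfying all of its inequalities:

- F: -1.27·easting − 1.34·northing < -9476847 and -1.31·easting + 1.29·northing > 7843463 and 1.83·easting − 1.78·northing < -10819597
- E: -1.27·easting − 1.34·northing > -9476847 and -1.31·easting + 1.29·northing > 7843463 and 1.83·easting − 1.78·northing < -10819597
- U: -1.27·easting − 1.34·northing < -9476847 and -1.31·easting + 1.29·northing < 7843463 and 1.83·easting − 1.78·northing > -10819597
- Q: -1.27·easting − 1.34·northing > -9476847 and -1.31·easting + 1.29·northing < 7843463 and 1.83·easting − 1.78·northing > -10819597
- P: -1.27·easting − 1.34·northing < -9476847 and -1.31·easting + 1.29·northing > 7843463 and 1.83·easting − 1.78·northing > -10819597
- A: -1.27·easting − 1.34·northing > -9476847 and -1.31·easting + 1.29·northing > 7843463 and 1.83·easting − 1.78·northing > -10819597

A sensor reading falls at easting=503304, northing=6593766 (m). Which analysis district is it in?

-1.27·503304 − 1.34·6593766 = -9474842.520, which is > -9476847
-1.31·503304 + 1.29·6593766 = 7846629.900, which is > 7843463
1.83·503304 − 1.78·6593766 = -10815857.160, which is > -10819597
This sign pattern matches A.

A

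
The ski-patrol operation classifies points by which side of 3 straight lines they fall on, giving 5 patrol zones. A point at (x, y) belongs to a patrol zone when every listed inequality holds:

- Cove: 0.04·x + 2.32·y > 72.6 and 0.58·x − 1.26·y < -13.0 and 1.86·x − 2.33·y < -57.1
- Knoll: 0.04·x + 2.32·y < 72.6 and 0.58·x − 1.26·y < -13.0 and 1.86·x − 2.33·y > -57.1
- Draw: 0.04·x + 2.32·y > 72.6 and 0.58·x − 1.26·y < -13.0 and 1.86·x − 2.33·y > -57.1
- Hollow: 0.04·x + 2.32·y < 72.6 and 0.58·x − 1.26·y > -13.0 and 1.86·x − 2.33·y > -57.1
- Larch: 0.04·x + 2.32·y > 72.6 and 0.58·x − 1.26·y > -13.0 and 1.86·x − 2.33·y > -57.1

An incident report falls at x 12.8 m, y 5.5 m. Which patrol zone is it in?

Hollow

0.04·12.8 + 2.32·5.5 = 13.272, which is < 72.6
0.58·12.8 − 1.26·5.5 = 0.494, which is > -13.0
1.86·12.8 − 2.33·5.5 = 10.993, which is > -57.1
This sign pattern matches Hollow.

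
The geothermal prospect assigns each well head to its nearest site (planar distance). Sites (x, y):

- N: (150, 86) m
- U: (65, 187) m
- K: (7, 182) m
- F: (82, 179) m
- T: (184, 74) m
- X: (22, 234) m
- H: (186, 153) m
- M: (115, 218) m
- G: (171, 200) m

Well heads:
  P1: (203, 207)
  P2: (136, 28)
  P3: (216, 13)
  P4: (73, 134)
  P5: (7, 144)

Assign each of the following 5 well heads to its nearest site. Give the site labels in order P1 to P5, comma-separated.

G, N, T, F, K

P1 → G (d²=1073.00)
P2 → N (d²=3560.00)
P3 → T (d²=4745.00)
P4 → F (d²=2106.00)
P5 → K (d²=1444.00)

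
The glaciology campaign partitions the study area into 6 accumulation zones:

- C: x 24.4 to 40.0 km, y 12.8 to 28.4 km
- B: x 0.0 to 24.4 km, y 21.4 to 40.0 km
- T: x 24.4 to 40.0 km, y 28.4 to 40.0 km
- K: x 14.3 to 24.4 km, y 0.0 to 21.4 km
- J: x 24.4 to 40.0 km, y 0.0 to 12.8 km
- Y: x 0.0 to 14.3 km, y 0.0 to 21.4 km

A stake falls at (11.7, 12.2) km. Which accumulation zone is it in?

The point has x = 11.7 and y = 12.2.
Only Y satisfies 0.0 ≤ x ≤ 14.3 and 0.0 ≤ y ≤ 21.4.

Y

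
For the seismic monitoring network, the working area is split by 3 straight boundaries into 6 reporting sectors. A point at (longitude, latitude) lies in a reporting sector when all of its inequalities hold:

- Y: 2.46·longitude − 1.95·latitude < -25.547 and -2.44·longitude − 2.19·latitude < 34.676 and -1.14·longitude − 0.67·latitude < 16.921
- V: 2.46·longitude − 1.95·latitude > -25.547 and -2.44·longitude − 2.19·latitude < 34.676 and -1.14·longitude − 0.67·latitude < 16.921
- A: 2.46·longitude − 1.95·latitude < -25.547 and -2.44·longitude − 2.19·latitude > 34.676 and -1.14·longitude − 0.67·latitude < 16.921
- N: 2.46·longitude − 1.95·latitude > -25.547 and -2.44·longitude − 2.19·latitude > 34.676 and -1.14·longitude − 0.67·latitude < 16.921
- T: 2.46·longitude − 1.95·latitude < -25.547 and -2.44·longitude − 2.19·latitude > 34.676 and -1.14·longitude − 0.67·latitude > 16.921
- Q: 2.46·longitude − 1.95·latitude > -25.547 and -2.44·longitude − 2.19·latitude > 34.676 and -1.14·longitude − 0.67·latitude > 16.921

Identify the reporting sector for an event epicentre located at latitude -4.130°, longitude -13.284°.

2.46·-13.284 − 1.95·-4.130 = -24.625, which is > -25.547
-2.44·-13.284 − 2.19·-4.130 = 41.458, which is > 34.676
-1.14·-13.284 − 0.67·-4.130 = 17.911, which is > 16.921
This sign pattern matches Q.

Q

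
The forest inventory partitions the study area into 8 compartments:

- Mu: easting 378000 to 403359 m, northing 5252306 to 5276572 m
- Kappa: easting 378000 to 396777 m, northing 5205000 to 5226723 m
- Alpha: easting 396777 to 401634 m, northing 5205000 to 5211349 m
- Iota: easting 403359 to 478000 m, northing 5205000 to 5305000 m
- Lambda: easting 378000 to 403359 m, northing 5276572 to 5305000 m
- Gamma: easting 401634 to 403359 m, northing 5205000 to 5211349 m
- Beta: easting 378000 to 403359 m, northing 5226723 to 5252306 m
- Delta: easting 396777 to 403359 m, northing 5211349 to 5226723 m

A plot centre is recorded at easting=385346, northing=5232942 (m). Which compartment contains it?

The point has easting = 385346 and northing = 5232942.
Only Beta satisfies 378000 ≤ easting ≤ 403359 and 5226723 ≤ northing ≤ 5252306.

Beta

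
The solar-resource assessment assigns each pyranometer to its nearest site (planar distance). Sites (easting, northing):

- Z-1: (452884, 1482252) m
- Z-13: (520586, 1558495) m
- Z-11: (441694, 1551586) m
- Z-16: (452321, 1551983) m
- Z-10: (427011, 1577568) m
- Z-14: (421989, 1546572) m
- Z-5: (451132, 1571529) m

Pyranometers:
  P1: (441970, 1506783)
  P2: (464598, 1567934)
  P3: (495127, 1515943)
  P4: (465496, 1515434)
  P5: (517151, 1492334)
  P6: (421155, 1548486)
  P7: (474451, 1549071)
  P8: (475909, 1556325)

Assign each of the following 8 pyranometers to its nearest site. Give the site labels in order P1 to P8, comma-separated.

P1 → Z-1 (d²=720885357.00)
P2 → Z-5 (d²=194257181.00)
P3 → Z-13 (d²=2458833385.00)
P4 → Z-1 (d²=1260107668.00)
P5 → Z-1 (d²=4231894013.00)
P6 → Z-14 (d²=4358952.00)
P7 → Z-16 (d²=498216644.00)
P8 → Z-16 (d²=575246708.00)

Z-1, Z-5, Z-13, Z-1, Z-1, Z-14, Z-16, Z-16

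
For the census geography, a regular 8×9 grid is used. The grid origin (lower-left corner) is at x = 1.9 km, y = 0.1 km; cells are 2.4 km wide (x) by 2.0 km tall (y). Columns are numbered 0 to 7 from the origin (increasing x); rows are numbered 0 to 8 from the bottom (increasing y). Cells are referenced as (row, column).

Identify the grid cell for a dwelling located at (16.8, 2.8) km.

Column index: ⌊(16.8 − 1.9) / 2.4⌋ = ⌊6.208⌋ = 6
Row offset from origin: ⌊(2.8 − 0.1) / 2.0⌋ = ⌊1.350⌋ = 1 → row 1

(1, 6)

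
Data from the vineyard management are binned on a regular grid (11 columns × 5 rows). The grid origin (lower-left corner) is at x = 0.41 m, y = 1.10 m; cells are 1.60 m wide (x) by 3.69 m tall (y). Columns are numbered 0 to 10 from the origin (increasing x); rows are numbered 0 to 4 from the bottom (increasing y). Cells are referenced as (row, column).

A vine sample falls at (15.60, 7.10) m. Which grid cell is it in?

Column index: ⌊(15.60 − 0.41) / 1.60⌋ = ⌊9.494⌋ = 9
Row offset from origin: ⌊(7.10 − 1.10) / 3.69⌋ = ⌊1.626⌋ = 1 → row 1

(1, 9)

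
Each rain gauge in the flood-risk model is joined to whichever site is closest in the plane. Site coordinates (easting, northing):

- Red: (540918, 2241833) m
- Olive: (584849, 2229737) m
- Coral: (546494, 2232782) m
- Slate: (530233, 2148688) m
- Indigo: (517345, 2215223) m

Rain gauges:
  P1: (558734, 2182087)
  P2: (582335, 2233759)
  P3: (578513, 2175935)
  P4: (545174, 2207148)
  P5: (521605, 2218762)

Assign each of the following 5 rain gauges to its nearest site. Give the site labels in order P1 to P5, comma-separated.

P1 → Slate (d²=1927800202.00)
P2 → Olive (d²=22496680.00)
P3 → Olive (d²=2934800100.00)
P4 → Coral (d²=658844356.00)
P5 → Indigo (d²=30672121.00)

Slate, Olive, Olive, Coral, Indigo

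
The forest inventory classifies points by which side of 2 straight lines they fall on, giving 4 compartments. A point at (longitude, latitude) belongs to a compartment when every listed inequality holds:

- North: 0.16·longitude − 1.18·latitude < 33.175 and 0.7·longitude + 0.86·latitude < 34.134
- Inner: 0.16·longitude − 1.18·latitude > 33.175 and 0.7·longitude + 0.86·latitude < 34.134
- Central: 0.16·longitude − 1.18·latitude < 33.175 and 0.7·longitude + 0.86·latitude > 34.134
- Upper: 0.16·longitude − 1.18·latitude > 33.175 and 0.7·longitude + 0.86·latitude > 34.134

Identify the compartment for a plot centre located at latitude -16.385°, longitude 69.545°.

0.16·69.545 − 1.18·-16.385 = 30.462, which is < 33.175
0.7·69.545 + 0.86·-16.385 = 34.590, which is > 34.134
This sign pattern matches Central.

Central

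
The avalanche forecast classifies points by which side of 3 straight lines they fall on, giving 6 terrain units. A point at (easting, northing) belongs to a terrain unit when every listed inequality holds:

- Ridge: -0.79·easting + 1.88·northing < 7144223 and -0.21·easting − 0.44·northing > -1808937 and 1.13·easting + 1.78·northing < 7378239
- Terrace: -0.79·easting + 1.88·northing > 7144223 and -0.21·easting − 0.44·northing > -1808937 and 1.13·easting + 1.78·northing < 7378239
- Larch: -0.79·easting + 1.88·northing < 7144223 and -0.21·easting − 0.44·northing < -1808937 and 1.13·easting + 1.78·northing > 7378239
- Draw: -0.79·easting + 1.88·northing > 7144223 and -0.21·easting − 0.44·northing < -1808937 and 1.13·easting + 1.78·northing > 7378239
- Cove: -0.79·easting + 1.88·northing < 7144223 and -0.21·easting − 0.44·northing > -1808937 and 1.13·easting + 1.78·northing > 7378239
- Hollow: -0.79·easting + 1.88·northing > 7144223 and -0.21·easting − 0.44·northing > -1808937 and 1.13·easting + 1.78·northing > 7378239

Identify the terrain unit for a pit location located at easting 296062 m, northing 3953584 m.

-0.79·296062 + 1.88·3953584 = 7198848.940, which is > 7144223
-0.21·296062 − 0.44·3953584 = -1801749.980, which is > -1808937
1.13·296062 + 1.78·3953584 = 7371929.580, which is < 7378239
This sign pattern matches Terrace.

Terrace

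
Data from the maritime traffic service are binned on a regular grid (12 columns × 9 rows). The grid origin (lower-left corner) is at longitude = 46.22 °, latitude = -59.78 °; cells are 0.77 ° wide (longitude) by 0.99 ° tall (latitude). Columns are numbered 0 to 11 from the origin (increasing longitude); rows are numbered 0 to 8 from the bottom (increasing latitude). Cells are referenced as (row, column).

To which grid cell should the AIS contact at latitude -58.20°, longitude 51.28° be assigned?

(1, 6)

Column index: ⌊(51.28 − 46.22) / 0.77⌋ = ⌊6.571⌋ = 6
Row offset from origin: ⌊(-58.20 − -59.78) / 0.99⌋ = ⌊1.596⌋ = 1 → row 1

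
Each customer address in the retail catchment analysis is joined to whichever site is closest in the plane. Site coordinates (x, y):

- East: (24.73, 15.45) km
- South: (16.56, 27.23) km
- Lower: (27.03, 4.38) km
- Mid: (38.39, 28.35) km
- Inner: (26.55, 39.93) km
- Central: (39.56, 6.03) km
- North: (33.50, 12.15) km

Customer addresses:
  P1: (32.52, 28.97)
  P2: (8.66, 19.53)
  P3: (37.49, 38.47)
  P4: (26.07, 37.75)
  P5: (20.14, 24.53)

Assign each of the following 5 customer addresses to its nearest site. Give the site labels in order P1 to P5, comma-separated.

P1 → Mid (d²=34.84)
P2 → South (d²=121.70)
P3 → Mid (d²=103.22)
P4 → Inner (d²=4.98)
P5 → South (d²=20.11)

Mid, South, Mid, Inner, South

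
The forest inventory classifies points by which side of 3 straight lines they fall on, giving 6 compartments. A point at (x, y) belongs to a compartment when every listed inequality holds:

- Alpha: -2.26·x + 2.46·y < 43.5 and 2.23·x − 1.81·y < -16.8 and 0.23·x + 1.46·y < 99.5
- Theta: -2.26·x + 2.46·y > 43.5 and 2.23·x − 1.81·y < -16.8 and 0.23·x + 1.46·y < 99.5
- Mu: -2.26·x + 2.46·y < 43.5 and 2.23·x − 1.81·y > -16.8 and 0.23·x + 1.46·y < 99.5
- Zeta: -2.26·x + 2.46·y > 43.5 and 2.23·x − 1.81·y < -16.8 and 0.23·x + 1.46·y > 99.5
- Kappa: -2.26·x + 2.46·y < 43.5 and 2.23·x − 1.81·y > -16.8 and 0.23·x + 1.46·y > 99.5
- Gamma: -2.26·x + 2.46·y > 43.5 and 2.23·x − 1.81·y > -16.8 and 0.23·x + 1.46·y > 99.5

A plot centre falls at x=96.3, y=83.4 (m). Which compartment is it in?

-2.26·96.3 + 2.46·83.4 = -12.474, which is < 43.5
2.23·96.3 − 1.81·83.4 = 63.795, which is > -16.8
0.23·96.3 + 1.46·83.4 = 143.913, which is > 99.5
This sign pattern matches Kappa.

Kappa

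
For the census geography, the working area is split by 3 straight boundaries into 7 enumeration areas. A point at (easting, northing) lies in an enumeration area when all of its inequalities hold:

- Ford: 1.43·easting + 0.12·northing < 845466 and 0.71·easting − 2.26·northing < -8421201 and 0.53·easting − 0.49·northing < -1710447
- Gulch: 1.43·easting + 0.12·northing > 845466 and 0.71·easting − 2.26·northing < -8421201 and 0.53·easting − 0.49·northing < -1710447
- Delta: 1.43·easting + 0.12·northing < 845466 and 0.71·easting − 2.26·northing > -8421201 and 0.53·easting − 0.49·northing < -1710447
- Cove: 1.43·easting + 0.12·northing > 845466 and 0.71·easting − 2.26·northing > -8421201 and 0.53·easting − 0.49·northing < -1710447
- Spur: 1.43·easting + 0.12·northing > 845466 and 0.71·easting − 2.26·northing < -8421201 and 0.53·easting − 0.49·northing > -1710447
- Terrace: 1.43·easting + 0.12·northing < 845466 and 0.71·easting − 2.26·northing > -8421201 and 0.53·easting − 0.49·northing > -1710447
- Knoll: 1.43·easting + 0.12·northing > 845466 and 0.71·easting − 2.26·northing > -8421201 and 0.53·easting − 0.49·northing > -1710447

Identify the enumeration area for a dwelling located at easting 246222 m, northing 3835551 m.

Ford

1.43·246222 + 0.12·3835551 = 812363.580, which is < 845466
0.71·246222 − 2.26·3835551 = -8493527.640, which is < -8421201
0.53·246222 − 0.49·3835551 = -1748922.330, which is < -1710447
This sign pattern matches Ford.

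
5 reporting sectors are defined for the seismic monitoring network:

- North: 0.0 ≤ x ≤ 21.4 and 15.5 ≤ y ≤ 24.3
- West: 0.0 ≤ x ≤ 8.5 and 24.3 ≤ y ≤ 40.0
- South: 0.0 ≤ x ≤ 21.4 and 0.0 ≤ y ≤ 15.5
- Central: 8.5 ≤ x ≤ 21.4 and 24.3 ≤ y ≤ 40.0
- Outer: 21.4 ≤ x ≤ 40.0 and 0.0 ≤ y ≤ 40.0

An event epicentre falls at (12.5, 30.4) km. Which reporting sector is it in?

Central

The point has x = 12.5 and y = 30.4.
Only Central satisfies 8.5 ≤ x ≤ 21.4 and 24.3 ≤ y ≤ 40.0.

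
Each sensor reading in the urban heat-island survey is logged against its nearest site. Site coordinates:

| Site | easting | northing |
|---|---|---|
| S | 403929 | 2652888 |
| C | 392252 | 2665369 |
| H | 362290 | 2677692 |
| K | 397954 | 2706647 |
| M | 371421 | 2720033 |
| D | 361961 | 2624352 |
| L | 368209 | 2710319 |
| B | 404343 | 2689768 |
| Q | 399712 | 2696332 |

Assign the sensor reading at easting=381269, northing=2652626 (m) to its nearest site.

Squared distances to each site:
S: 513544244.000; C: 283010338.000; H: 988506797.000; K: 3196657666.000; M: 4640686753.000; D: 1172217940.000; L: 3499045849.000; B: 1911937640.000; Q: 2250358685.000.
Minimum at C.

C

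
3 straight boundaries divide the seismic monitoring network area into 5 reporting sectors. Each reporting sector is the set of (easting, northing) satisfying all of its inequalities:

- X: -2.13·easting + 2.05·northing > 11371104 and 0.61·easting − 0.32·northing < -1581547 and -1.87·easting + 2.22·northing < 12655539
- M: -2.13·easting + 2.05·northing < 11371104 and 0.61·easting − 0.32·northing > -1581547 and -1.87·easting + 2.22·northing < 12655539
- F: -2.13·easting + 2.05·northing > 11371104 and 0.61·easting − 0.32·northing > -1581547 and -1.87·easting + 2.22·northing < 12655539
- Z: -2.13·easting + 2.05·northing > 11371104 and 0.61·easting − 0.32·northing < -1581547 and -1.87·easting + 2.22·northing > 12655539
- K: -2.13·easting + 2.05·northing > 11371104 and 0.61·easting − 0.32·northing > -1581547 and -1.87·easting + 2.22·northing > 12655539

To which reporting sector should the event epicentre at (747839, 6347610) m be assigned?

K

-2.13·747839 + 2.05·6347610 = 11419703.430, which is > 11371104
0.61·747839 − 0.32·6347610 = -1575053.410, which is > -1581547
-1.87·747839 + 2.22·6347610 = 12693235.270, which is > 12655539
This sign pattern matches K.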